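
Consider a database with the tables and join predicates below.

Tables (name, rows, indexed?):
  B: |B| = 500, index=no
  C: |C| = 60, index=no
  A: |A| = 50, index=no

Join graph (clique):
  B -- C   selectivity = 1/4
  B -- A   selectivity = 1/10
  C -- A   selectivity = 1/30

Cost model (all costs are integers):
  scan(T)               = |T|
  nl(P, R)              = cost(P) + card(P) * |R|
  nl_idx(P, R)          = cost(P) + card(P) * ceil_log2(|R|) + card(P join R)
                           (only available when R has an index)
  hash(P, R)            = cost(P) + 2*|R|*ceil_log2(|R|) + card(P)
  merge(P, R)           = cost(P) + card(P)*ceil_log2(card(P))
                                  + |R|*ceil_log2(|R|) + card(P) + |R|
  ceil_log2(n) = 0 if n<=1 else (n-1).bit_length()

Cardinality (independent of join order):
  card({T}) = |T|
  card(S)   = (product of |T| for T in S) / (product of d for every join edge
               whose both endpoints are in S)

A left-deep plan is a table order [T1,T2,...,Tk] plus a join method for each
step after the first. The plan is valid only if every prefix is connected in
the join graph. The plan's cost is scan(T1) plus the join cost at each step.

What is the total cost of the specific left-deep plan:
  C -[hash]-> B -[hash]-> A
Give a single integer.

step 1: scan C: cost=60, card=60
step 2: join B via hash
    card(P join B) = 60*500/(4) = 7500
    cost = 60 + 2*500*9 + 60 = 9120
step 3: join A via hash
    card(P join A) = 7500*50/(10*30) = 1250
    cost = 9120 + 2*50*6 + 7500 = 17220

17220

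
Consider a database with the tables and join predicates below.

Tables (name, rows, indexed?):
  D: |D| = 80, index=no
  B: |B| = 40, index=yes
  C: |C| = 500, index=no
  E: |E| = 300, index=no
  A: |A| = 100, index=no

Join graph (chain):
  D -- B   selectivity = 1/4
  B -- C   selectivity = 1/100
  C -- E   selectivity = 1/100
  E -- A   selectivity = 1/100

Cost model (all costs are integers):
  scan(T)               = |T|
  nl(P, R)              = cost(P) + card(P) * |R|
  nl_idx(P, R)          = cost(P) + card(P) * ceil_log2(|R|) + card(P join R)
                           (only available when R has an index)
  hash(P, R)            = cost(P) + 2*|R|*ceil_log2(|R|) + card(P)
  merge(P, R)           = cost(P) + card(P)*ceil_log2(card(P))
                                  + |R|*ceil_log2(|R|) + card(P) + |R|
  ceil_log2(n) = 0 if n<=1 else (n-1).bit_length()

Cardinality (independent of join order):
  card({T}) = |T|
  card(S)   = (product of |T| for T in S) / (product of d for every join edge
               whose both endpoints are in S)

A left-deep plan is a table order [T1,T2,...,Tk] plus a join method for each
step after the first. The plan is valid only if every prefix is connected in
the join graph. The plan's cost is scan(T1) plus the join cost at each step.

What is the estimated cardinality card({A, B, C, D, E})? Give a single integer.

12000

Tables in S: A(100), B(40), C(500), D(80), E(300)
Edges inside S: D-B(d=4), B-C(d=100), C-E(d=100), E-A(d=100)
numerator = 100 * 40 * 500 * 80 * 300 = 48000000000
denominator = 4 * 100 * 100 * 100 = 4000000
card(S) = 48000000000 / 4000000 = 12000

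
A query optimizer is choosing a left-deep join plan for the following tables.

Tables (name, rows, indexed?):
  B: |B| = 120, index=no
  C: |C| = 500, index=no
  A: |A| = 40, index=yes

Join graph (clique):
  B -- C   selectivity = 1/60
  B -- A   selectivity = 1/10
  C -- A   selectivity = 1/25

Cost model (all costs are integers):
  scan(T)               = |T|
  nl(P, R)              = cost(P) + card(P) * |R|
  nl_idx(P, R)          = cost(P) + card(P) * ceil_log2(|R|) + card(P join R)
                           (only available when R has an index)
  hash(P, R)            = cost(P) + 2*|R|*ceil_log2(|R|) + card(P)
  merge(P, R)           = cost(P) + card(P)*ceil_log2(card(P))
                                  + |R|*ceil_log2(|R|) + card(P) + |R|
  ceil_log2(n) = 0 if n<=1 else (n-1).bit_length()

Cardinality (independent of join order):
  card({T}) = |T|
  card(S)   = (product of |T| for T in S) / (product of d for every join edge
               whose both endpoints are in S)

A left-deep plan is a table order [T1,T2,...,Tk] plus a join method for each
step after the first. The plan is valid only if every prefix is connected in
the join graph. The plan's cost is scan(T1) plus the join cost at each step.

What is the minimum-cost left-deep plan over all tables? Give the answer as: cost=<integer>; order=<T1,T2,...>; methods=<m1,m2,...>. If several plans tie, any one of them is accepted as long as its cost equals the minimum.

cost=3960; order=C,A,B; methods=hash,hash

Selinger DP (subsets sized 1..n):
  {B}: scan cost=120, card=120
  {C}: scan cost=500, card=500
  {A}: scan cost=40, card=40
  {BC}: card=1000; try (B,hash)→2680, (C,merge)→6080, (B,merge)→6460, (C,hash)→9240, (C,nl)→60120, (B,nl)→60500; best=2680 via (B,hash)
  {AB}: card=480; try (A,hash)→720, (B,merge)→1280, (A,nl_idx)→1320, (A,merge)→1360, (B,hash)→1760, (B,nl)→4840 …(+1); best=720 via (A,hash)
  {AC}: card=800; try (A,hash)→1480, (A,nl_idx)→4300, (C,merge)→5320, (A,merge)→5780, (C,hash)→9080, (C,nl)→20040 …(+1); best=1480 via (A,hash)
  {ABC}: card=160; try (B,hash)→3960, (A,hash)→4160, (A,nl_idx)→8840, (C,hash)→10200, (C,merge)→10520, (B,merge)→11240 …(+4); best=3960 via (B,hash)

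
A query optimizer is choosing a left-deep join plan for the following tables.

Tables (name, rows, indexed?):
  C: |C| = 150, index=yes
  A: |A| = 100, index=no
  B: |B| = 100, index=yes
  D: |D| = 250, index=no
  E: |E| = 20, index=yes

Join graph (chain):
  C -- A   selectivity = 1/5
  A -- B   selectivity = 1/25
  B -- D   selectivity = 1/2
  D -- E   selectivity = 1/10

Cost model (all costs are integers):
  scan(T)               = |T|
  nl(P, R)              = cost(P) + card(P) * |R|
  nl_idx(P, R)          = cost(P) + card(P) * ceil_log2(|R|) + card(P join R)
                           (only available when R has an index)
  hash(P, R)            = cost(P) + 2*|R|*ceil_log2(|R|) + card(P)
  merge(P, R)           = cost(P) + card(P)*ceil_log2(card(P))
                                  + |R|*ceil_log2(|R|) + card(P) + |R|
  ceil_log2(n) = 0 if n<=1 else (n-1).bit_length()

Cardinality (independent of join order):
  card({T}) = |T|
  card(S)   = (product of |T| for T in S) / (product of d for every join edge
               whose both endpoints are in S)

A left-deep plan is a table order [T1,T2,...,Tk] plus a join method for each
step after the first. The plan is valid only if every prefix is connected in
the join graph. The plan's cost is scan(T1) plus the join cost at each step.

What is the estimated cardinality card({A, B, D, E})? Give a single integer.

Tables in S: A(100), B(100), D(250), E(20)
Edges inside S: A-B(d=25), B-D(d=2), D-E(d=10)
numerator = 100 * 100 * 250 * 20 = 50000000
denominator = 25 * 2 * 10 = 500
card(S) = 50000000 / 500 = 100000

100000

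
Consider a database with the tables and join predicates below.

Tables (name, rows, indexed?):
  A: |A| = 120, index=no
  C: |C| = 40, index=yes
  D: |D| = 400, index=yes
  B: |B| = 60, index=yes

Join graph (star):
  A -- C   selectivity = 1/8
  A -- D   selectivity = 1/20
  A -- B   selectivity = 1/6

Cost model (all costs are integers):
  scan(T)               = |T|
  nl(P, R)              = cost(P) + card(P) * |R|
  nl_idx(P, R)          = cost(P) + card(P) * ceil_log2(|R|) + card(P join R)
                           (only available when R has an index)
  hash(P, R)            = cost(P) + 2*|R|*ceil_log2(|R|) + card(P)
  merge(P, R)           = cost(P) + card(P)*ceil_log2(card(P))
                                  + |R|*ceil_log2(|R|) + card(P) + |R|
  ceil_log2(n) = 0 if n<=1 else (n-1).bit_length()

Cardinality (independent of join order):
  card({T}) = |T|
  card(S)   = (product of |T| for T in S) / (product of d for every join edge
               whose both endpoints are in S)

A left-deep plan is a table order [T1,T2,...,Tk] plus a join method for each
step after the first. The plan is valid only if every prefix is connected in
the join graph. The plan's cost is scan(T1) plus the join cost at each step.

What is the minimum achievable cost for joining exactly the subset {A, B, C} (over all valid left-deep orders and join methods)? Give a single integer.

2040

Selinger DP over subsets of {A,B,C}:
  {A}: scan cost=120, card=120
  {C}: scan cost=40, card=40
  {B}: scan cost=60, card=60
  {AC}: card=600; try (C,hash)→720, (A,merge)→1280, (C,merge)→1360, (C,nl_idx)→1440, (A,hash)→1760, (A,nl)→4840 …(+1); best=720 via (C,hash)
  {AB}: card=1200; try (B,hash)→960, (A,merge)→1440, (B,merge)→1500, (A,hash)→1800, (B,nl_idx)→2040, (A,nl)→7260 …(+1); best=960 via (B,hash)
  {ABC}: card=6000; try (B,hash)→2040, (C,hash)→2640, (B,merge)→7740, (B,nl_idx)→10320, (C,nl_idx)→14160, (C,merge)→15640 …(+2); best=2040 via (B,hash)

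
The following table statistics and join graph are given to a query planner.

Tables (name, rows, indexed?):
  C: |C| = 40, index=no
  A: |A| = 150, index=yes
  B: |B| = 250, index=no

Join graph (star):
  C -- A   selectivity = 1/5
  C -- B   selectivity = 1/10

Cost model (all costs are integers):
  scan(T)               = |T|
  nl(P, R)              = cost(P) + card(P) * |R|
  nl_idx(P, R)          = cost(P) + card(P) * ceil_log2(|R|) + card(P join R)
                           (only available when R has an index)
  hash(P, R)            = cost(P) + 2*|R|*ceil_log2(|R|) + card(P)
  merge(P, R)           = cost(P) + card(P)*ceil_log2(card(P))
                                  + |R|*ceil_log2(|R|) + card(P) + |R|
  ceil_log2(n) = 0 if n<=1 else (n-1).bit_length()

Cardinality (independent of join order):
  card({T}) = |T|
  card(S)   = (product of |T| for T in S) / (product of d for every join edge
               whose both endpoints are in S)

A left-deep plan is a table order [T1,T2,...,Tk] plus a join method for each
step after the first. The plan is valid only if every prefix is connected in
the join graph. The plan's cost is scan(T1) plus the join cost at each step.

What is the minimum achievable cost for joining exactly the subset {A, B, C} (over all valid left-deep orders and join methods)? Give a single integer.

4380

Selinger DP over subsets of {A,B,C}:
  {C}: scan cost=40, card=40
  {A}: scan cost=150, card=150
  {B}: scan cost=250, card=250
  {AC}: card=1200; try (C,hash)→780, (A,nl_idx)→1560, (A,merge)→1670, (C,merge)→1780, (A,hash)→2480, (A,nl)→6040 …(+1); best=780 via (C,hash)
  {BC}: card=1000; try (C,hash)→980, (B,merge)→2570, (C,merge)→2780, (B,hash)→4080, (B,nl)→10040, (C,nl)→10250; best=980 via (C,hash)
  {ABC}: card=30000; try (A,hash)→4380, (B,hash)→5980, (A,merge)→13330, (B,merge)→17430, (A,nl_idx)→38980, (A,nl)→150980 …(+1); best=4380 via (A,hash)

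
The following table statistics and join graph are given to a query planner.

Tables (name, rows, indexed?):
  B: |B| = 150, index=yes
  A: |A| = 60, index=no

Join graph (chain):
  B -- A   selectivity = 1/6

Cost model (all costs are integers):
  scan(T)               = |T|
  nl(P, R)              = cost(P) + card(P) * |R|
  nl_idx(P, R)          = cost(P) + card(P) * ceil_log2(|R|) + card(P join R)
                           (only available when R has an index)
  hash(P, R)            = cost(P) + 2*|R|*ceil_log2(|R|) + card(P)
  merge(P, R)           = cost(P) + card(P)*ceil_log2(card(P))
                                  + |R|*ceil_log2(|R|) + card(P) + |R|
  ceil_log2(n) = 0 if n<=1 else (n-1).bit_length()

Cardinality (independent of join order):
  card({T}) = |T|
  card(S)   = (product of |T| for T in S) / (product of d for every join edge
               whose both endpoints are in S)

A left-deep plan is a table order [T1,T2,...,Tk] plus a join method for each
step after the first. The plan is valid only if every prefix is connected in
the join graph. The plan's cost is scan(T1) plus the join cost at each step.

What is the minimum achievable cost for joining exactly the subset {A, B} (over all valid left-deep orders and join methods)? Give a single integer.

1020

Selinger DP over subsets of {A,B}:
  {B}: scan cost=150, card=150
  {A}: scan cost=60, card=60
  {AB}: card=1500; try (A,hash)→1020, (B,merge)→1830, (A,merge)→1920, (B,nl_idx)→2040, (B,hash)→2520, (B,nl)→9060 …(+1); best=1020 via (A,hash)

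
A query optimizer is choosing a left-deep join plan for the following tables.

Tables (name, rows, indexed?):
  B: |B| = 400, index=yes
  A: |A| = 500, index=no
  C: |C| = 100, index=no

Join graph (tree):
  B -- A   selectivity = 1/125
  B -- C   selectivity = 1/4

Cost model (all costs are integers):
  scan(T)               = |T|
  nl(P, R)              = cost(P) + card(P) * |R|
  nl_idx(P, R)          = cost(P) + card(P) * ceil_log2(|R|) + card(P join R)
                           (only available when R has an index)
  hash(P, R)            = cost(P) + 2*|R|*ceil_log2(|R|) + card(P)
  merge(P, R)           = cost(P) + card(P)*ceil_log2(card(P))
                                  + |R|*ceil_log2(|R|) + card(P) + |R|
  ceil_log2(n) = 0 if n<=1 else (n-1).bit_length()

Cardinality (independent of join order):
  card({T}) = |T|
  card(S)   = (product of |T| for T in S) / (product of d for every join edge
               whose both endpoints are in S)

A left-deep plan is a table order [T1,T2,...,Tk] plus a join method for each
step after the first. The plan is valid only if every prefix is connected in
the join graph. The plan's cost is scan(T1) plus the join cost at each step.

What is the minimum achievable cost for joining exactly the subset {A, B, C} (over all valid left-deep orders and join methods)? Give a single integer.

Selinger DP over subsets of {A,B,C}:
  {B}: scan cost=400, card=400
  {A}: scan cost=500, card=500
  {C}: scan cost=100, card=100
  {AB}: card=1600; try (B,nl_idx)→6600, (B,hash)→8200, (A,merge)→9400, (B,merge)→9500, (A,hash)→9800, (A,nl)→200400 …(+1); best=6600 via (B,nl_idx)
  {BC}: card=10000; try (C,hash)→2200, (B,merge)→4900, (C,merge)→5200, (B,hash)→7400, (B,nl_idx)→11000, (B,nl)→40100 …(+1); best=2200 via (C,hash)
  {ABC}: card=40000; try (C,hash)→9600, (A,hash)→21200, (C,merge)→26600, (A,merge)→157200, (C,nl)→166600, (A,nl)→5002200; best=9600 via (C,hash)

9600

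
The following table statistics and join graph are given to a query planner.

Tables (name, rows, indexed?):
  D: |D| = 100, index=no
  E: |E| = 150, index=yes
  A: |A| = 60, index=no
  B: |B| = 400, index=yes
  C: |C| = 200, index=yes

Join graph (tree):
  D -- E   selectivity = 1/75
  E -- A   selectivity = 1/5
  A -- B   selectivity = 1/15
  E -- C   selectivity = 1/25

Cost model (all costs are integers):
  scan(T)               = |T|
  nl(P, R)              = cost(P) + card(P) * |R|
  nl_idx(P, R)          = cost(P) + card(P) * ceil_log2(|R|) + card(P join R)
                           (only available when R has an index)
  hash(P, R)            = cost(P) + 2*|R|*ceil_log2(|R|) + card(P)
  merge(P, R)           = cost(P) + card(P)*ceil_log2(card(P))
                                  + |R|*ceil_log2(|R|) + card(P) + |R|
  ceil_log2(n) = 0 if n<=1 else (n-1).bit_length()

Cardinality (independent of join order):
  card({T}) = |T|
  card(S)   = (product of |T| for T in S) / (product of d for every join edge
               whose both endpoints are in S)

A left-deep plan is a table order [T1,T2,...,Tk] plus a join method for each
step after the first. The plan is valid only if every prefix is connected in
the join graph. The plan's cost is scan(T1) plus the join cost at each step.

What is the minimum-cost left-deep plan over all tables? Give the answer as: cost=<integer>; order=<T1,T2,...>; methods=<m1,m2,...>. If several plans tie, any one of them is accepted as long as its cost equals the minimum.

Selinger DP (subsets sized 1..n):
  {D}: scan cost=100, card=100
  {E}: scan cost=150, card=150
  {A}: scan cost=60, card=60
  {B}: scan cost=400, card=400
  {C}: scan cost=200, card=200
  {DE}: card=200; try (E,nl_idx)→1100, (D,hash)→1700, (E,merge)→2250, (D,merge)→2300, (E,hash)→2600, (E,nl)→15100 …(+1); best=1100 via (E,nl_idx)
  {AE}: card=1800; try (A,hash)→1020, (E,merge)→1830, (A,merge)→1920, (E,nl_idx)→2340, (E,hash)→2520, (E,nl)→9060 …(+1); best=1020 via (A,hash)
  {CE}: card=1200; try (C,nl_idx)→2550, (E,hash)→2800, (E,nl_idx)→3000, (C,merge)→3300, (E,merge)→3350, (C,hash)→3500 …(+2); best=2550 via (C,nl_idx)
  {AB}: card=1600; try (A,hash)→1520, (B,nl_idx)→2200, (B,merge)→4480, (A,merge)→4820, (B,hash)→7320, (B,nl)→24060 …(+1); best=1520 via (A,hash)
  {ADE}: card=2400; try (A,hash)→2020, (A,merge)→3320, (D,hash)→4220, (A,nl)→13100, (D,merge)→23420, (D,nl)→181020; best=2020 via (A,hash)
  {CDE}: card=1600; try (C,nl_idx)→4300, (C,hash)→4500, (C,merge)→4700, (D,hash)→5150, (D,merge)→17750, (C,nl)→41100 …(+1); best=4300 via (C,nl_idx)
  {ABE}: card=48000; try (E,hash)→5520, (B,hash)→10020, (E,merge)→22070, (B,merge)→26620, (E,nl_idx)→62320, (B,nl_idx)→65220 …(+2); best=5520 via (E,hash)
  {ACE}: card=14400; try (A,hash)→4470, (C,hash)→6020, (A,merge)→17370, (C,merge)→24420, (C,nl_idx)→29820, (A,nl)→74550 …(+1); best=4470 via (A,hash)
  {ABDE}: card=64000; try (B,hash)→11620, (B,merge)→37220, (D,hash)→54920, (B,nl_idx)→87620, (D,merge)→822320, (B,nl)→962020 …(+1); best=11620 via (B,hash)
  {ACDE}: card=19200; try (A,hash)→6620, (C,hash)→7620, (D,hash)→20270, (A,merge)→23920, (C,merge)→35020, (C,nl_idx)→40420 …(+4); best=6620 via (A,hash)
  {ABCE}: card=384000; try (B,hash)→26070, (C,hash)→56720, (B,merge)→224470, (B,nl_idx)→518070, (C,nl_idx)→773520, (C,merge)→823320 …(+2); best=26070 via (B,hash)
  {ABCDE}: card=512000; try (B,hash)→33020, (C,hash)→78820, (B,merge)→317820, (D,hash)→411470, (B,nl_idx)→691420, (C,nl_idx)→1035620 …(+5); best=33020 via (B,hash)

cost=33020; order=D,E,C,A,B; methods=nl_idx,nl_idx,hash,hash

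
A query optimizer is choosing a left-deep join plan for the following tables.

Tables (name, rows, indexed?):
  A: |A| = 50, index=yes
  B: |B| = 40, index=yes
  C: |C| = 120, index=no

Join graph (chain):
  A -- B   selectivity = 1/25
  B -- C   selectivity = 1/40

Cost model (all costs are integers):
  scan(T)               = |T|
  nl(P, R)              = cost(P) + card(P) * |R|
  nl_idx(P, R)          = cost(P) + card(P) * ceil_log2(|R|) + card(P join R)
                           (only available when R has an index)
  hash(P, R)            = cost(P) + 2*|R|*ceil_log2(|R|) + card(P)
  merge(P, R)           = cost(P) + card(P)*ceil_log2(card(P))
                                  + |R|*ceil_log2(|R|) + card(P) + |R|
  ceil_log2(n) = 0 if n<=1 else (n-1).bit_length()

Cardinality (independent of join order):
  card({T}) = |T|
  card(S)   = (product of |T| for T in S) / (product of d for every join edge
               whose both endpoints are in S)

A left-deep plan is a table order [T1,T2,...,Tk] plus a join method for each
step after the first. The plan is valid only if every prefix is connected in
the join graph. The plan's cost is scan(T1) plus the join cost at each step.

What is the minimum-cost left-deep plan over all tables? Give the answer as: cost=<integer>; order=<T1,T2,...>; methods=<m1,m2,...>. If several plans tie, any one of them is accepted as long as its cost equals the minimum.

Selinger DP (subsets sized 1..n):
  {A}: scan cost=50, card=50
  {B}: scan cost=40, card=40
  {C}: scan cost=120, card=120
  {AB}: card=80; try (A,nl_idx)→360, (B,nl_idx)→430, (B,hash)→580, (A,merge)→670, (B,merge)→680, (A,hash)→680 …(+2); best=360 via (A,nl_idx)
  {BC}: card=120; try (B,hash)→720, (B,nl_idx)→960, (C,merge)→1280, (B,merge)→1360, (C,hash)→1760, (C,nl)→4840 …(+1); best=720 via (B,hash)
  {ABC}: card=240; try (A,hash)→1440, (A,nl_idx)→1680, (C,merge)→1960, (A,merge)→2030, (C,hash)→2120, (A,nl)→6720 …(+1); best=1440 via (A,hash)

cost=1440; order=C,B,A; methods=hash,hash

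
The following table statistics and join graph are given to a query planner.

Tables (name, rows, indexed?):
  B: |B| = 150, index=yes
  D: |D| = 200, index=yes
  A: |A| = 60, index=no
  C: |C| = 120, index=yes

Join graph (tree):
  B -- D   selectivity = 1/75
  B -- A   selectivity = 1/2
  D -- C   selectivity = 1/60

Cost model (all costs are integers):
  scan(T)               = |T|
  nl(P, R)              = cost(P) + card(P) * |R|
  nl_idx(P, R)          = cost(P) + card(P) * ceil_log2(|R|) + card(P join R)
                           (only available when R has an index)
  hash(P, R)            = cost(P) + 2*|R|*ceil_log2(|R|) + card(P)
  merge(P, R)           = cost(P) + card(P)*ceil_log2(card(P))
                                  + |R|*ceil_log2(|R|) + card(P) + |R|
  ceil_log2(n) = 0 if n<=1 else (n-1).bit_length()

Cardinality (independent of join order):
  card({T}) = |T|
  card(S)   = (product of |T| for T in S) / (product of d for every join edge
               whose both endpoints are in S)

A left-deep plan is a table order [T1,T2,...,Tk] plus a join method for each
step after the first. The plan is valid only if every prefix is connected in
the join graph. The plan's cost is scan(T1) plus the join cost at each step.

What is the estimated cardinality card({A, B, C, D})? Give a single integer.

Tables in S: A(60), B(150), C(120), D(200)
Edges inside S: B-D(d=75), B-A(d=2), D-C(d=60)
numerator = 60 * 150 * 120 * 200 = 216000000
denominator = 75 * 2 * 60 = 9000
card(S) = 216000000 / 9000 = 24000

24000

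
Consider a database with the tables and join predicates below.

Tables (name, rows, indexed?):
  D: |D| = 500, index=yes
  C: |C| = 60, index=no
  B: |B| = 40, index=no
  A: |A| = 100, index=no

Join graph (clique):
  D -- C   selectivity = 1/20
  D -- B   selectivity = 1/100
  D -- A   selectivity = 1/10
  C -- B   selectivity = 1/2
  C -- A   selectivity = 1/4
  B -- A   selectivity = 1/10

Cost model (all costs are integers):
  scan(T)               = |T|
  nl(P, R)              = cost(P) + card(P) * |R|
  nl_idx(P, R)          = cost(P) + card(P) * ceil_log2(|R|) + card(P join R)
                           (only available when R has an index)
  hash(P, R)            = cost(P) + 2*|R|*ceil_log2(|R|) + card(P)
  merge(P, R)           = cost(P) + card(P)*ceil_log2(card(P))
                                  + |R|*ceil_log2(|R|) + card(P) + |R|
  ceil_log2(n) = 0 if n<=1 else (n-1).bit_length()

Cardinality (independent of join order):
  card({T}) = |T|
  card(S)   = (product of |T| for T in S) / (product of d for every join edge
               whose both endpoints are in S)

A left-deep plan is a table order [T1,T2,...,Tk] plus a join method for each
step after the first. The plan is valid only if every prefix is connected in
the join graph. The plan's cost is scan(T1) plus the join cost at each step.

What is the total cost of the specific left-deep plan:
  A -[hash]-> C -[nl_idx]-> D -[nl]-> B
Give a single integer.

step 1: scan A: cost=100, card=100
step 2: join C via hash
    card(P join C) = 100*60/(4) = 1500
    cost = 100 + 2*60*6 + 100 = 920
step 3: join D via nl_idx
    card(P join D) = 1500*500/(20*10) = 3750
    cost = 920 + 1500*9 + 3750 = 18170
step 4: join B via nl
    card(P join B) = 3750*40/(100*2*10) = 75
    cost = 18170 + 3750*40 = 168170

168170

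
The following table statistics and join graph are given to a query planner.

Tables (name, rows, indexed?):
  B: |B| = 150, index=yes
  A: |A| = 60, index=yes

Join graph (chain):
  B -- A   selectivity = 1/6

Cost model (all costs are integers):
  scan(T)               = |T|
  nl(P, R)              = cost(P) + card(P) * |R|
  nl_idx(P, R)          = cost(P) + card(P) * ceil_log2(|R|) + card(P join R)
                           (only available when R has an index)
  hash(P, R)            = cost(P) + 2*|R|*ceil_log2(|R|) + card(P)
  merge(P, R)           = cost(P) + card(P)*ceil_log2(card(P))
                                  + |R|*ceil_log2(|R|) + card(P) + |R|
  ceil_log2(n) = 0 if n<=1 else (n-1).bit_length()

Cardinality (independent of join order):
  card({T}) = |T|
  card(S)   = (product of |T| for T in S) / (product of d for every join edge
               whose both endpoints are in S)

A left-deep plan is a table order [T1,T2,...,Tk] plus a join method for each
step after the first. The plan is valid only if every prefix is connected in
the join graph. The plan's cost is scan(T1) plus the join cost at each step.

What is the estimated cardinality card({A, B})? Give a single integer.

1500

Tables in S: A(60), B(150)
Edges inside S: B-A(d=6)
numerator = 60 * 150 = 9000
denominator = 6 = 6
card(S) = 9000 / 6 = 1500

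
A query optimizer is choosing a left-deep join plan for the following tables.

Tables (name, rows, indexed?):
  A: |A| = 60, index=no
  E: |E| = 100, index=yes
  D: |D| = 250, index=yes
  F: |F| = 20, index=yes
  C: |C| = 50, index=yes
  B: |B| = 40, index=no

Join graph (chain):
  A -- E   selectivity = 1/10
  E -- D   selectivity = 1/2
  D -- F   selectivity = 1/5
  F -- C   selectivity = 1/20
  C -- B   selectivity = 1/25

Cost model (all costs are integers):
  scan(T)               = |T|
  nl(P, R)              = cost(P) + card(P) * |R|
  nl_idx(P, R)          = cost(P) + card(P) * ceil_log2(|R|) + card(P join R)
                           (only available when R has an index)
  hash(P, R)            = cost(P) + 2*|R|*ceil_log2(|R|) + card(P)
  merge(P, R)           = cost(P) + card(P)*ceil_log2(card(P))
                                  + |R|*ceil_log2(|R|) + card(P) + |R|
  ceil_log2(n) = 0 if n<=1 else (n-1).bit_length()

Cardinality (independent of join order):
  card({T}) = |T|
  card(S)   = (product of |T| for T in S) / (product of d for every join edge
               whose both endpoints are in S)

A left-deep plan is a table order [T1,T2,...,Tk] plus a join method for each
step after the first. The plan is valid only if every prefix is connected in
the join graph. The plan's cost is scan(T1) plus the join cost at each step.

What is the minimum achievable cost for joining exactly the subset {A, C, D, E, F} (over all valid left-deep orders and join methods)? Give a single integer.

131920

Selinger DP over subsets of {A,C,D,E,F}:
  {A}: scan cost=60, card=60
  {E}: scan cost=100, card=100
  {D}: scan cost=250, card=250
  {F}: scan cost=20, card=20
  {C}: scan cost=50, card=50
  {AE}: card=600; try (A,hash)→920, (E,nl_idx)→1080, (E,merge)→1280, (A,merge)→1320, (E,hash)→1520, (E,nl)→6060 …(+1); best=920 via (A,hash)
  {DE}: card=12500; try (E,hash)→1900, (D,merge)→3150, (E,merge)→3300, (D,hash)→4200, (D,nl_idx)→13400, (E,nl_idx)→14500 …(+2); best=1900 via (E,hash)
  {DF}: card=1000; try (F,hash)→700, (D,nl_idx)→1180, (D,merge)→2390, (F,nl_idx)→2500, (F,merge)→2620, (D,hash)→4040 …(+2); best=700 via (F,hash)
  {CF}: card=50; try (C,nl_idx)→190, (F,hash)→300, (F,nl_idx)→350, (C,merge)→490, (F,merge)→520, (C,hash)→640 …(+2); best=190 via (C,nl_idx)
  {ADE}: card=75000; try (D,hash)→5520, (D,merge)→9770, (A,hash)→15120, (D,nl_idx)→80720, (D,nl)→150920, (A,merge)→189820 …(+1); best=5520 via (D,hash)
  {DEF}: card=50000; try (E,hash)→3100, (E,merge)→12500, (F,hash)→14600, (E,nl_idx)→57700, (E,nl)→100700, (F,nl_idx)→114400 …(+2); best=3100 via (E,hash)
  {CDF}: card=2500; try (C,hash)→2300, (D,merge)→2790, (D,nl_idx)→3090, (D,hash)→4240, (C,nl_idx)→9200, (C,merge)→12050 …(+2); best=2300 via (C,hash)
  {ADEF}: card=300000; try (A,hash)→53820, (F,hash)→80720, (F,nl_idx)→680520, (A,merge)→853520, (F,merge)→1355640, (F,nl)→1505520 …(+1); best=53820 via (A,hash)
  {CDEF}: card=125000; try (E,hash)→6200, (E,merge)→35600, (C,hash)→53700, (E,nl_idx)→144800, (E,nl)→252300, (C,nl_idx)→428100 …(+2); best=6200 via (E,hash)
  {ACDEF}: card=750000; try (A,hash)→131920, (C,hash)→354420, (A,merge)→2256620, (C,nl_idx)→2603820, (C,merge)→6054170, (A,nl)→7506200 …(+1); best=131920 via (A,hash)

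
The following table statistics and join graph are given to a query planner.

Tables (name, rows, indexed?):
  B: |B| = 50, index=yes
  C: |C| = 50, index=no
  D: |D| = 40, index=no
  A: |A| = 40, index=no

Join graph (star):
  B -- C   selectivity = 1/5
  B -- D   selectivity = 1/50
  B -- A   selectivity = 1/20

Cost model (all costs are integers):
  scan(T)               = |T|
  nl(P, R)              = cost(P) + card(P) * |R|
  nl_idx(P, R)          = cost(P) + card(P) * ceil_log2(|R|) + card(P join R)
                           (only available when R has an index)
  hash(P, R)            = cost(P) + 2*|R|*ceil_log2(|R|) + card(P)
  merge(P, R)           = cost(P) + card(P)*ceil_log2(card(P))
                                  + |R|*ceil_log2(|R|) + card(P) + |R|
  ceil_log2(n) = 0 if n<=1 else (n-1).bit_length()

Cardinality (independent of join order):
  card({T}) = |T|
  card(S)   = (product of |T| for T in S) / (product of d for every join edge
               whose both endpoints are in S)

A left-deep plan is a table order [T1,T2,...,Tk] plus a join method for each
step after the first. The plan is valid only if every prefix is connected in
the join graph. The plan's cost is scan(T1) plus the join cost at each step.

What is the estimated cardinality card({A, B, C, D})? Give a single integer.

Tables in S: A(40), B(50), C(50), D(40)
Edges inside S: B-C(d=5), B-D(d=50), B-A(d=20)
numerator = 40 * 50 * 50 * 40 = 4000000
denominator = 5 * 50 * 20 = 5000
card(S) = 4000000 / 5000 = 800

800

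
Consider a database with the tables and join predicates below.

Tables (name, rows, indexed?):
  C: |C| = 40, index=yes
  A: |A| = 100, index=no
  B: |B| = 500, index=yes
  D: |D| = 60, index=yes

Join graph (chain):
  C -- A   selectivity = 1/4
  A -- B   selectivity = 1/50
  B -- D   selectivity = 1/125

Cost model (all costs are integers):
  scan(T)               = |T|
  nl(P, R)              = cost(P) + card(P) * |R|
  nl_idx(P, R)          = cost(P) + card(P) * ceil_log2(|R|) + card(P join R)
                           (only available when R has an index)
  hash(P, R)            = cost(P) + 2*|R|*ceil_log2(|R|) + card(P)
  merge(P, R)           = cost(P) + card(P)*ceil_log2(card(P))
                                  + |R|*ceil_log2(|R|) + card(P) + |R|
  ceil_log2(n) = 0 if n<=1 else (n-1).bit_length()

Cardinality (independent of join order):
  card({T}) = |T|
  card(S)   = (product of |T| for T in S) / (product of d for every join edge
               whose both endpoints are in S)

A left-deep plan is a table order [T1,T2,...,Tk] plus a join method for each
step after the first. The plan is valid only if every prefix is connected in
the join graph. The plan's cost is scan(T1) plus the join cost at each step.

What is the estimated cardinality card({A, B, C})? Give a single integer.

Tables in S: A(100), B(500), C(40)
Edges inside S: C-A(d=4), A-B(d=50)
numerator = 100 * 500 * 40 = 2000000
denominator = 4 * 50 = 200
card(S) = 2000000 / 200 = 10000

10000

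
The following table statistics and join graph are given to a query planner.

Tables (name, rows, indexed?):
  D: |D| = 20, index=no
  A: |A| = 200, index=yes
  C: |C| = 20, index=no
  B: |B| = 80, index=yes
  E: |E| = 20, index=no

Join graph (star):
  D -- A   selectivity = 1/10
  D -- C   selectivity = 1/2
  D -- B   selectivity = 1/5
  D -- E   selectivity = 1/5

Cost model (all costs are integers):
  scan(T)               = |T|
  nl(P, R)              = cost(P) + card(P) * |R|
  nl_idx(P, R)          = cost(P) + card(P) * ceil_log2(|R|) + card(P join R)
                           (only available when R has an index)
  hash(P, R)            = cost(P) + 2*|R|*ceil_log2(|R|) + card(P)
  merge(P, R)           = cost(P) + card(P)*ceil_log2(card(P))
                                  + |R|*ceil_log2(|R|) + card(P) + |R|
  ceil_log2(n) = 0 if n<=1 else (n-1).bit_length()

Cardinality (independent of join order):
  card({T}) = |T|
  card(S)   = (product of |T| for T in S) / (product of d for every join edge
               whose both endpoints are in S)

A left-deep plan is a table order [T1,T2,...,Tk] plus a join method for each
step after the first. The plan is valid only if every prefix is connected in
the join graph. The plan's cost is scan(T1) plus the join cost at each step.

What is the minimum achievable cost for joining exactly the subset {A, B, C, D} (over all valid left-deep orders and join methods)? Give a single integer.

Selinger DP over subsets of {A,B,C,D}:
  {D}: scan cost=20, card=20
  {A}: scan cost=200, card=200
  {C}: scan cost=20, card=20
  {B}: scan cost=80, card=80
  {AD}: card=400; try (A,nl_idx)→580, (D,hash)→600, (A,merge)→1940, (D,merge)→2120, (A,hash)→3240, (A,nl)→4020 …(+1); best=580 via (A,nl_idx)
  {CD}: card=200; try (D,hash)→240, (C,hash)→240, (D,merge)→260, (C,merge)→260, (D,nl)→420, (C,nl)→420; best=240 via (D,hash)
  {BD}: card=320; try (D,hash)→360, (B,nl_idx)→480, (B,merge)→780, (D,merge)→840, (B,hash)→1160, (B,nl)→1620 …(+1); best=360 via (D,hash)
  {ACD}: card=4000; try (C,hash)→1180, (A,hash)→3640, (A,merge)→3840, (C,merge)→4700, (A,nl_idx)→5840, (C,nl)→8580 …(+1); best=1180 via (C,hash)
  {ABD}: card=6400; try (B,hash)→2100, (A,hash)→3880, (B,merge)→5220, (A,merge)→5360, (A,nl_idx)→9320, (B,nl_idx)→9780 …(+2); best=2100 via (B,hash)
  {BCD}: card=3200; try (C,hash)→880, (B,hash)→1560, (B,merge)→2680, (C,merge)→3680, (B,nl_idx)→4840, (C,nl)→6760 …(+1); best=880 via (C,hash)
  {ABCD}: card=64000; try (B,hash)→6300, (A,hash)→7280, (C,hash)→8700, (A,merge)→44280, (B,merge)→53820, (A,nl_idx)→90480 …(+5); best=6300 via (B,hash)

6300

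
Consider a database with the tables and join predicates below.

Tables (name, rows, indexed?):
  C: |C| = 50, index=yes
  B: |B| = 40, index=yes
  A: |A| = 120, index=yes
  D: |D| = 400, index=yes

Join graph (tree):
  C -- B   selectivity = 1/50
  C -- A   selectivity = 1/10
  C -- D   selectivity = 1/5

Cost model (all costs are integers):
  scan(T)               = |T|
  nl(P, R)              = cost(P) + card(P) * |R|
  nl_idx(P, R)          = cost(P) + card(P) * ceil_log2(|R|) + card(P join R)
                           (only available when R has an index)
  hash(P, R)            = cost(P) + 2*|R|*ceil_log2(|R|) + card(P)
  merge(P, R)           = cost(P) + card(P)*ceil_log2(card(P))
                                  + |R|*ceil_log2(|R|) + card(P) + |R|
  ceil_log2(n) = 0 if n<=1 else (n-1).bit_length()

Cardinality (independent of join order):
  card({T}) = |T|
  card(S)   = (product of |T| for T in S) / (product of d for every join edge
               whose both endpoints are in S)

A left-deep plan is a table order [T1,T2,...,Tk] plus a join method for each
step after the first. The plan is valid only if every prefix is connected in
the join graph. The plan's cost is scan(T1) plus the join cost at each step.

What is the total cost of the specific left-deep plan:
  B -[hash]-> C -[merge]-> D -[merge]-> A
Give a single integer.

47520

step 1: scan B: cost=40, card=40
step 2: join C via hash
    card(P join C) = 40*50/(50) = 40
    cost = 40 + 2*50*6 + 40 = 680
step 3: join D via merge
    card(P join D) = 40*400/(5) = 3200
    cost = 680 + 40*6 + 400*9 + 40 + 400 = 4960
step 4: join A via merge
    card(P join A) = 3200*120/(10) = 38400
    cost = 4960 + 3200*12 + 120*7 + 3200 + 120 = 47520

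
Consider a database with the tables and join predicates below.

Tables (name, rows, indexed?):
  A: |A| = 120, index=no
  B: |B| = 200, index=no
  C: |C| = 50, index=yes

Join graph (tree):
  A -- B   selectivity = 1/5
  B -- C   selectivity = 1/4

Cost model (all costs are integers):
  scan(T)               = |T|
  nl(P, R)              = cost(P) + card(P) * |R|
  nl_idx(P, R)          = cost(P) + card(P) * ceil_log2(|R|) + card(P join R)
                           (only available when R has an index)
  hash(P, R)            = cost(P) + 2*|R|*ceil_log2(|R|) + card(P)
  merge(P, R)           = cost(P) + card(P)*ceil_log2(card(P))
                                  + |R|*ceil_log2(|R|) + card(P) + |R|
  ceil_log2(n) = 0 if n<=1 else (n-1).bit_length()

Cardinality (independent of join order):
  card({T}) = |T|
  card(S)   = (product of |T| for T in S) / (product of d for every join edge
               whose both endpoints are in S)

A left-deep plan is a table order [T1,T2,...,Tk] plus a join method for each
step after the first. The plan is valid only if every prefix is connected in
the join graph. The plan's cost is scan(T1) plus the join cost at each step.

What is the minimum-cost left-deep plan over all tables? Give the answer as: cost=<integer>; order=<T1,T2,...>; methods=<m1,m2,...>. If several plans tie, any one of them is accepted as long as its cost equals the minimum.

cost=5180; order=B,C,A; methods=hash,hash

Selinger DP (subsets sized 1..n):
  {A}: scan cost=120, card=120
  {B}: scan cost=200, card=200
  {C}: scan cost=50, card=50
  {AB}: card=4800; try (A,hash)→2080, (B,merge)→2880, (A,merge)→2960, (B,hash)→3440, (B,nl)→24120, (A,nl)→24200; best=2080 via (A,hash)
  {BC}: card=2500; try (C,hash)→1000, (B,merge)→2200, (C,merge)→2350, (B,hash)→3300, (C,nl_idx)→3900, (B,nl)→10050 …(+1); best=1000 via (C,hash)
  {ABC}: card=60000; try (A,hash)→5180, (C,hash)→7480, (A,merge)→34460, (C,merge)→69630, (C,nl_idx)→90880, (C,nl)→242080 …(+1); best=5180 via (A,hash)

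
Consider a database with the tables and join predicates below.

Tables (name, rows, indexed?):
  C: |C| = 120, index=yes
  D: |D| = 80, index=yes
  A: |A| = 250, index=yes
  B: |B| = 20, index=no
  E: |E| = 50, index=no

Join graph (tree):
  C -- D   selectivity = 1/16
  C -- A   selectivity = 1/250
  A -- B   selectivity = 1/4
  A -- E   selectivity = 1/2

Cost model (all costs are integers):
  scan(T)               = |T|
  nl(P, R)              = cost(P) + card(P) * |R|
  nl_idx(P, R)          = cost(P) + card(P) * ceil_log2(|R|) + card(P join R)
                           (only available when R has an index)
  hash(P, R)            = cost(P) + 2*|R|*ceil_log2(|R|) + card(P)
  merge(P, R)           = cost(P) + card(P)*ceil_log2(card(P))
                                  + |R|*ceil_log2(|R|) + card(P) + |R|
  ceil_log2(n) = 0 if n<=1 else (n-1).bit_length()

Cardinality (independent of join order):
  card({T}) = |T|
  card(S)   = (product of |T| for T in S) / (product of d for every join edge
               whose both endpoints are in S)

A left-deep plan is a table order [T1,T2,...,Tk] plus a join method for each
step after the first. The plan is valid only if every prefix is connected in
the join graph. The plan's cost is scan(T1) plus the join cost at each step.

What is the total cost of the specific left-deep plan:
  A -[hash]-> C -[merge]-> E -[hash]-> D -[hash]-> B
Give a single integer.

step 1: scan A: cost=250, card=250
step 2: join C via hash
    card(P join C) = 250*120/(250) = 120
    cost = 250 + 2*120*7 + 250 = 2180
step 3: join E via merge
    card(P join E) = 120*50/(2) = 3000
    cost = 2180 + 120*7 + 50*6 + 120 + 50 = 3490
step 4: join D via hash
    card(P join D) = 3000*80/(16) = 15000
    cost = 3490 + 2*80*7 + 3000 = 7610
step 5: join B via hash
    card(P join B) = 15000*20/(4) = 75000
    cost = 7610 + 2*20*5 + 15000 = 22810

22810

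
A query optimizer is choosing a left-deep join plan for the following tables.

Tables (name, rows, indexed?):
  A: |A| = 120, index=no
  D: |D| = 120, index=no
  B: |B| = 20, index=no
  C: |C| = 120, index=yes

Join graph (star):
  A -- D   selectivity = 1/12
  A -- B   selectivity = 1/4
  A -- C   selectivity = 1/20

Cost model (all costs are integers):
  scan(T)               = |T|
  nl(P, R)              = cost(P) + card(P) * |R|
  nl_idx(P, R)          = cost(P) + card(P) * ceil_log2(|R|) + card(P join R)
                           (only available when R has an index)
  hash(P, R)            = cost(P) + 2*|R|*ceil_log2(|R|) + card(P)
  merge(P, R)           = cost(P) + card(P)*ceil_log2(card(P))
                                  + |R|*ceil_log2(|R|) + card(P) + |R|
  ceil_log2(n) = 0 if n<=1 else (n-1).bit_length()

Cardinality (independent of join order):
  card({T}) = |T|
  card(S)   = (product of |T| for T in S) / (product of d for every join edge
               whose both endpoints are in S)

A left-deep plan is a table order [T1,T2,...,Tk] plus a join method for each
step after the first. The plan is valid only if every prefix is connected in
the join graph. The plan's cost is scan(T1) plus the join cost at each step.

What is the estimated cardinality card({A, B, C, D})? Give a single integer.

Tables in S: A(120), B(20), C(120), D(120)
Edges inside S: A-D(d=12), A-B(d=4), A-C(d=20)
numerator = 120 * 20 * 120 * 120 = 34560000
denominator = 12 * 4 * 20 = 960
card(S) = 34560000 / 960 = 36000

36000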